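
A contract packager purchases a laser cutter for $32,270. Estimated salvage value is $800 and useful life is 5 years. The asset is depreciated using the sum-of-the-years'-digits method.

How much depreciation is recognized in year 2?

Depreciable base = $32,270 − $800 = $31,470.
Sum of the years' digits = 5+4+3+2+1 = 15.
Year 1: $31,470 × 5/15 = $10,490. Book value $21,780.
Year 2: $31,470 × 4/15 = $8,392. Book value $13,388.

$8,392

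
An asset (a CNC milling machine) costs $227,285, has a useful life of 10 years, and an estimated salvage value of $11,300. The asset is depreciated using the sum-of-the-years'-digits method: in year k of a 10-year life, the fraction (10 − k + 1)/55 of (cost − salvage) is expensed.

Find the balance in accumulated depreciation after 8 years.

Depreciable base = $227,285 − $11,300 = $215,985.
Sum of the years' digits = 10+9+8+7+6+5+4+3+2+1 = 55.
Year 1: $215,985 × 10/55 = $39,270. Book value $188,015.
Year 2: $215,985 × 9/55 = $35,343. Book value $152,672.
Year 3: $215,985 × 8/55 = $31,416. Book value $121,256.
Year 4: $215,985 × 7/55 = $27,489. Book value $93,767.
Year 5: $215,985 × 6/55 = $23,562. Book value $70,205.
Year 6: $215,985 × 5/55 = $19,635. Book value $50,570.
Year 7: $215,985 × 4/55 = $15,708. Book value $34,862.
Year 8: $215,985 × 3/55 = $11,781. Book value $23,081.
Accumulated through year 8 = $227,285 − $23,081 = $204,204.

$204,204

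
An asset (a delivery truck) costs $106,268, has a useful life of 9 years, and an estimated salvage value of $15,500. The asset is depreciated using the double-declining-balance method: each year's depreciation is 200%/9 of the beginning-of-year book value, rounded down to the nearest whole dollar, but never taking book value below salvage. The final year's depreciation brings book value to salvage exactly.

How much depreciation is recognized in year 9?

Depreciable base = $106,268 − $15,500 = $90,768.
Year 1: ⌊$106,268 × 200%/9⌋ = $23,615. Book value $82,653.
Year 2: ⌊$82,653 × 200%/9⌋ = $18,367. Book value $64,286.
Year 3: ⌊$64,286 × 200%/9⌋ = $14,285. Book value $50,001.
Year 4: ⌊$50,001 × 200%/9⌋ = $11,111. Book value $38,890.
Year 5: ⌊$38,890 × 200%/9⌋ = $8,642. Book value $30,248.
Year 6: ⌊$30,248 × 200%/9⌋ = $6,721. Book value $23,527.
Year 7: ⌊$23,527 × 200%/9⌋ = $5,228. Book value $18,299.
Year 8: ⌊$18,299 × 200%/9⌋ = $4,066, capped at $2,799. Book value $15,500.
Year 9 (final): $15,500 − $15,500 = $0. Book value $15,500.

$0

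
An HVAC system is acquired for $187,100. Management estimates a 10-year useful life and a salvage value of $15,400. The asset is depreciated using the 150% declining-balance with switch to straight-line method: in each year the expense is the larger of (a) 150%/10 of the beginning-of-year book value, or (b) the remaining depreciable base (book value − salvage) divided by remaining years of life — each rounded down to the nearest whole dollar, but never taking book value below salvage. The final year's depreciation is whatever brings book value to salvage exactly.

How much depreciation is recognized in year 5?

$14,650

Depreciable base = $187,100 − $15,400 = $171,700.
Year 1: DB = ⌊$187,100 × 150%/10⌋ = $28,065; SL = ⌊$171,700/10⌋ = $17,170 → take DB $28,065. Book value $159,035.
Year 2: DB = ⌊$159,035 × 150%/10⌋ = $23,855; SL = ⌊$143,635/9⌋ = $15,959 → take DB $23,855. Book value $135,180.
Year 3: DB = ⌊$135,180 × 150%/10⌋ = $20,277; SL = ⌊$119,780/8⌋ = $14,972 → take DB $20,277. Book value $114,903.
Year 4: DB = ⌊$114,903 × 150%/10⌋ = $17,235; SL = ⌊$99,503/7⌋ = $14,214 → take DB $17,235. Book value $97,668.
Year 5: DB = ⌊$97,668 × 150%/10⌋ = $14,650; SL = ⌊$82,268/6⌋ = $13,711 → take DB $14,650. Book value $83,018.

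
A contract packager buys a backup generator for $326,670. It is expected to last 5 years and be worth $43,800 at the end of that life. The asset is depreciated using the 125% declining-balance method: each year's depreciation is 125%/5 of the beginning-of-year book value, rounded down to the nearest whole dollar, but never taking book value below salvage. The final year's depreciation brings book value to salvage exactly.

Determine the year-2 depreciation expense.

Depreciable base = $326,670 − $43,800 = $282,870.
Year 1: ⌊$326,670 × 125%/5⌋ = $81,667. Book value $245,003.
Year 2: ⌊$245,003 × 125%/5⌋ = $61,250. Book value $183,753.

$61,250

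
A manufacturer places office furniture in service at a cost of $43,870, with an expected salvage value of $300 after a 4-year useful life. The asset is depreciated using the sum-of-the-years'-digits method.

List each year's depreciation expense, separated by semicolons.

Depreciable base = $43,870 − $300 = $43,570.
Sum of the years' digits = 4+3+2+1 = 10.
Year 1: $43,570 × 4/10 = $17,428. Book value $26,442.
Year 2: $43,570 × 3/10 = $13,071. Book value $13,371.
Year 3: $43,570 × 2/10 = $8,714. Book value $4,657.
Year 4: $43,570 × 1/10 = $4,357. Book value $300.

$17,428; $13,071; $8,714; $4,357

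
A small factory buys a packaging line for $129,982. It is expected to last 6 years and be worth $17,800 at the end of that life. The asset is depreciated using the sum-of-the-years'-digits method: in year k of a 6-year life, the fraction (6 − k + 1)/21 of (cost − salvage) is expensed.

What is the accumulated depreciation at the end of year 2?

Depreciable base = $129,982 − $17,800 = $112,182.
Sum of the years' digits = 6+5+4+3+2+1 = 21.
Year 1: $112,182 × 6/21 = $32,052. Book value $97,930.
Year 2: $112,182 × 5/21 = $26,710. Book value $71,220.
Accumulated through year 2 = $129,982 − $71,220 = $58,762.

$58,762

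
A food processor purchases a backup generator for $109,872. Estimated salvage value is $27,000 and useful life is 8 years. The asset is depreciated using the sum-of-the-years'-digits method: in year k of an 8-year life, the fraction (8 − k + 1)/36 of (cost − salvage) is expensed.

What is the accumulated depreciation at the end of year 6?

$75,966

Depreciable base = $109,872 − $27,000 = $82,872.
Sum of the years' digits = 8+7+6+5+4+3+2+1 = 36.
Year 1: $82,872 × 8/36 = $18,416. Book value $91,456.
Year 2: $82,872 × 7/36 = $16,114. Book value $75,342.
Year 3: $82,872 × 6/36 = $13,812. Book value $61,530.
Year 4: $82,872 × 5/36 = $11,510. Book value $50,020.
Year 5: $82,872 × 4/36 = $9,208. Book value $40,812.
Year 6: $82,872 × 3/36 = $6,906. Book value $33,906.
Accumulated through year 6 = $109,872 − $33,906 = $75,966.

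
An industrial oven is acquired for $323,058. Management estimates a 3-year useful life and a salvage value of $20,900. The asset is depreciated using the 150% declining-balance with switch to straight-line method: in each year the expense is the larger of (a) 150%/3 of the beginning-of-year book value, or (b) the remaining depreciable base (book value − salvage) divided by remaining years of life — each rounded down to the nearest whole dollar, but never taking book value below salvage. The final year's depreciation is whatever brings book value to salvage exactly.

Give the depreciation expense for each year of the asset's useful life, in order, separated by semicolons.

Depreciable base = $323,058 − $20,900 = $302,158.
Year 1: DB = ⌊$323,058 × 150%/3⌋ = $161,529; SL = ⌊$302,158/3⌋ = $100,719 → take DB $161,529. Book value $161,529.
Year 2: DB = ⌊$161,529 × 150%/3⌋ = $80,764; SL = ⌊$140,629/2⌋ = $70,314 → take DB $80,764. Book value $80,765.
Year 3 (final): $80,765 − $20,900 = $59,865. Book value $20,900.

$161,529; $80,764; $59,865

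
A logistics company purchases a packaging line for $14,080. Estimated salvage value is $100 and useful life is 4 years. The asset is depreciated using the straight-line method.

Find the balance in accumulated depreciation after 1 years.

Depreciable base = $14,080 − $100 = $13,980.
Annual expense = $13,980 / 4 = $3,495.
End of year 1: book value $10,585.
Accumulated through year 1 = $14,080 − $10,585 = $3,495.

$3,495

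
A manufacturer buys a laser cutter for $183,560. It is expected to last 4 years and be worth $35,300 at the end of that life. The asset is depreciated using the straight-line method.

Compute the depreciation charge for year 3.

$37,065

Depreciable base = $183,560 − $35,300 = $148,260.
Annual expense = $148,260 / 4 = $37,065.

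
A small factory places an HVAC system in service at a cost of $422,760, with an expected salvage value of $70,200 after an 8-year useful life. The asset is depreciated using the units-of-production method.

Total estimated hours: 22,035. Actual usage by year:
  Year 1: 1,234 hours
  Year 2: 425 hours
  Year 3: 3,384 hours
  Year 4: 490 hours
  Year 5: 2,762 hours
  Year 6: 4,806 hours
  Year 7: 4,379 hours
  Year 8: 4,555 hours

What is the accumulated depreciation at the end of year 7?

Depreciable base = $422,760 − $70,200 = $352,560.
Rate = $352,560 / 22,035 hours = $16 per hour.
Year 1: 1,234 × $16 = $19,744. Book value $403,016.
Year 2: 425 × $16 = $6,800. Book value $396,216.
Year 3: 3,384 × $16 = $54,144. Book value $342,072.
Year 4: 490 × $16 = $7,840. Book value $334,232.
Year 5: 2,762 × $16 = $44,192. Book value $290,040.
Year 6: 4,806 × $16 = $76,896. Book value $213,144.
Year 7: 4,379 × $16 = $70,064. Book value $143,080.
Accumulated through year 7 = $422,760 − $143,080 = $279,680.

$279,680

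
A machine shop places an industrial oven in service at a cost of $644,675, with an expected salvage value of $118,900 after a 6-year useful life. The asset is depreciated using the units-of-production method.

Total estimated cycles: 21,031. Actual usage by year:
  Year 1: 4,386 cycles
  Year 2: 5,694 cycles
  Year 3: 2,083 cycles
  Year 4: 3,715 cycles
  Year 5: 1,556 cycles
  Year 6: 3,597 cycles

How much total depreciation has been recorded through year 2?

Depreciable base = $644,675 − $118,900 = $525,775.
Rate = $525,775 / 21,031 cycles = $25 per cycle.
Year 1: 4,386 × $25 = $109,650. Book value $535,025.
Year 2: 5,694 × $25 = $142,350. Book value $392,675.
Accumulated through year 2 = $644,675 − $392,675 = $252,000.

$252,000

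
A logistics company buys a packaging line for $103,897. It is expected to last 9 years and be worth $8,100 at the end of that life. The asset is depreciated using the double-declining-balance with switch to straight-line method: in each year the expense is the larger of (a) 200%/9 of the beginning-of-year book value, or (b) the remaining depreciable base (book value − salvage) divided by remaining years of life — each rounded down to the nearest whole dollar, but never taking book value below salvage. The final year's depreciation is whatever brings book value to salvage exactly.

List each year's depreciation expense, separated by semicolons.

$23,088; $17,957; $13,967; $10,863; $8,449; $6,571; $5,111; $4,895; $4,896

Depreciable base = $103,897 − $8,100 = $95,797.
Year 1: DB = ⌊$103,897 × 200%/9⌋ = $23,088; SL = ⌊$95,797/9⌋ = $10,644 → take DB $23,088. Book value $80,809.
Year 2: DB = ⌊$80,809 × 200%/9⌋ = $17,957; SL = ⌊$72,709/8⌋ = $9,088 → take DB $17,957. Book value $62,852.
Year 3: DB = ⌊$62,852 × 200%/9⌋ = $13,967; SL = ⌊$54,752/7⌋ = $7,821 → take DB $13,967. Book value $48,885.
Year 4: DB = ⌊$48,885 × 200%/9⌋ = $10,863; SL = ⌊$40,785/6⌋ = $6,797 → take DB $10,863. Book value $38,022.
Year 5: DB = ⌊$38,022 × 200%/9⌋ = $8,449; SL = ⌊$29,922/5⌋ = $5,984 → take DB $8,449. Book value $29,573.
Year 6: DB = ⌊$29,573 × 200%/9⌋ = $6,571; SL = ⌊$21,473/4⌋ = $5,368 → take DB $6,571. Book value $23,002.
Year 7: DB = ⌊$23,002 × 200%/9⌋ = $5,111; SL = ⌊$14,902/3⌋ = $4,967 → take DB $5,111. Book value $17,891.
Year 8: DB = ⌊$17,891 × 200%/9⌋ = $3,975; SL = ⌊$9,791/2⌋ = $4,895 → take SL $4,895. Book value $12,996.
Year 9 (final): $12,996 − $8,100 = $4,896. Book value $8,100.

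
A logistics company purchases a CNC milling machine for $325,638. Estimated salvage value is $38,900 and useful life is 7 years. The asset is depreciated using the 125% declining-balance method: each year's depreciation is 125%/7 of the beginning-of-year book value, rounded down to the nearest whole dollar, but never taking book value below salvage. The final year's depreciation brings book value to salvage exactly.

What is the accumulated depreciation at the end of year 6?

$225,601

Depreciable base = $325,638 − $38,900 = $286,738.
Year 1: ⌊$325,638 × 125%/7⌋ = $58,149. Book value $267,489.
Year 2: ⌊$267,489 × 125%/7⌋ = $47,765. Book value $219,724.
Year 3: ⌊$219,724 × 125%/7⌋ = $39,236. Book value $180,488.
Year 4: ⌊$180,488 × 125%/7⌋ = $32,230. Book value $148,258.
Year 5: ⌊$148,258 × 125%/7⌋ = $26,474. Book value $121,784.
Year 6: ⌊$121,784 × 125%/7⌋ = $21,747. Book value $100,037.
Accumulated through year 6 = $325,638 − $100,037 = $225,601.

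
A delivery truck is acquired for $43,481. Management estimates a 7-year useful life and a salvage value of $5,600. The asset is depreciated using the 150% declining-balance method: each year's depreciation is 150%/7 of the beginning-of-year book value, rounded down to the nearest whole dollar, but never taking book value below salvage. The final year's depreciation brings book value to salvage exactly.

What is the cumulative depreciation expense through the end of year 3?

$22,389

Depreciable base = $43,481 − $5,600 = $37,881.
Year 1: ⌊$43,481 × 150%/7⌋ = $9,317. Book value $34,164.
Year 2: ⌊$34,164 × 150%/7⌋ = $7,320. Book value $26,844.
Year 3: ⌊$26,844 × 150%/7⌋ = $5,752. Book value $21,092.
Accumulated through year 3 = $43,481 − $21,092 = $22,389.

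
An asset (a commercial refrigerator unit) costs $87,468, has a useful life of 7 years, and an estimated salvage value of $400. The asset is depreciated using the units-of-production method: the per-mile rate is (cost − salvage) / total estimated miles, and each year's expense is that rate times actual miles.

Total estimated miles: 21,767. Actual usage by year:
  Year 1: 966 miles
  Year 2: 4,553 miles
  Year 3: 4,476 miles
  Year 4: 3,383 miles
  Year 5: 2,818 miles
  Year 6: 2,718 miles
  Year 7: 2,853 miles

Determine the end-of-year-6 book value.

Depreciable base = $87,468 − $400 = $87,068.
Rate = $87,068 / 21,767 miles = $4 per mile.
Year 1: 966 × $4 = $3,864. Book value $83,604.
Year 2: 4,553 × $4 = $18,212. Book value $65,392.
Year 3: 4,476 × $4 = $17,904. Book value $47,488.
Year 4: 3,383 × $4 = $13,532. Book value $33,956.
Year 5: 2,818 × $4 = $11,272. Book value $22,684.
Year 6: 2,718 × $4 = $10,872. Book value $11,812.

$11,812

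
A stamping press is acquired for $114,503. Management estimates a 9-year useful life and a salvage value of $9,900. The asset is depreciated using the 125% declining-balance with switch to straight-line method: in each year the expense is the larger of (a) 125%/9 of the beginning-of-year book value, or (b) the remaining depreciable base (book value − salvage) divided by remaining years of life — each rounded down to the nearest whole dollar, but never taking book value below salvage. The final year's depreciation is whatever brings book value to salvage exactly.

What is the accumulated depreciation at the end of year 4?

$51,924

Depreciable base = $114,503 − $9,900 = $104,603.
Year 1: DB = ⌊$114,503 × 125%/9⌋ = $15,903; SL = ⌊$104,603/9⌋ = $11,622 → take DB $15,903. Book value $98,600.
Year 2: DB = ⌊$98,600 × 125%/9⌋ = $13,694; SL = ⌊$88,700/8⌋ = $11,087 → take DB $13,694. Book value $84,906.
Year 3: DB = ⌊$84,906 × 125%/9⌋ = $11,792; SL = ⌊$75,006/7⌋ = $10,715 → take DB $11,792. Book value $73,114.
Year 4: DB = ⌊$73,114 × 125%/9⌋ = $10,154; SL = ⌊$63,214/6⌋ = $10,535 → take SL $10,535. Book value $62,579.
Accumulated through year 4 = $114,503 − $62,579 = $51,924.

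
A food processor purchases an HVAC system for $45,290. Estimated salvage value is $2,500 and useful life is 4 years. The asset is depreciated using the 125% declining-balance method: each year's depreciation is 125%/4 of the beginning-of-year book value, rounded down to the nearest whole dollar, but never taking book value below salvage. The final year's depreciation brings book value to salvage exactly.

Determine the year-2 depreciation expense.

Depreciable base = $45,290 − $2,500 = $42,790.
Year 1: ⌊$45,290 × 125%/4⌋ = $14,153. Book value $31,137.
Year 2: ⌊$31,137 × 125%/4⌋ = $9,730. Book value $21,407.

$9,730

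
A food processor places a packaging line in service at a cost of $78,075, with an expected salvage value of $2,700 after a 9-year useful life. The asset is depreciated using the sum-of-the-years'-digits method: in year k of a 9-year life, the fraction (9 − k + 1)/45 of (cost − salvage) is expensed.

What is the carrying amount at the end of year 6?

$12,750

Depreciable base = $78,075 − $2,700 = $75,375.
Sum of the years' digits = 9+8+7+6+5+4+3+2+1 = 45.
Year 1: $75,375 × 9/45 = $15,075. Book value $63,000.
Year 2: $75,375 × 8/45 = $13,400. Book value $49,600.
Year 3: $75,375 × 7/45 = $11,725. Book value $37,875.
Year 4: $75,375 × 6/45 = $10,050. Book value $27,825.
Year 5: $75,375 × 5/45 = $8,375. Book value $19,450.
Year 6: $75,375 × 4/45 = $6,700. Book value $12,750.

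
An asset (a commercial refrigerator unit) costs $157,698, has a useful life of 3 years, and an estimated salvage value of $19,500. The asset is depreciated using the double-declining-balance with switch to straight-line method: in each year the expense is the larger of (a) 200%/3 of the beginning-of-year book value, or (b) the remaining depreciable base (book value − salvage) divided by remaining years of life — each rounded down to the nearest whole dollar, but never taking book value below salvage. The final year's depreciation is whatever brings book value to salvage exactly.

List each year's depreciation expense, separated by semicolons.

Depreciable base = $157,698 − $19,500 = $138,198.
Year 1: DB = ⌊$157,698 × 200%/3⌋ = $105,132; SL = ⌊$138,198/3⌋ = $46,066 → take DB $105,132. Book value $52,566.
Year 2: DB = ⌊$52,566 × 200%/3⌋ = $35,044; SL = ⌊$33,066/2⌋ = $16,533 → take DB $35,044, capped at $33,066. Book value $19,500.
Year 3 (final): $19,500 − $19,500 = $0. Book value $19,500.

$105,132; $33,066; $0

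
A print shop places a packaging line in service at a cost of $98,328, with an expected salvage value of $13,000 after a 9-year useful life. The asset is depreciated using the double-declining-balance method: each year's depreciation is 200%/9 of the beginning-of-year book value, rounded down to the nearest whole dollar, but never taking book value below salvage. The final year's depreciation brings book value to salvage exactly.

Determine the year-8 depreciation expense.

Depreciable base = $98,328 − $13,000 = $85,328.
Year 1: ⌊$98,328 × 200%/9⌋ = $21,850. Book value $76,478.
Year 2: ⌊$76,478 × 200%/9⌋ = $16,995. Book value $59,483.
Year 3: ⌊$59,483 × 200%/9⌋ = $13,218. Book value $46,265.
Year 4: ⌊$46,265 × 200%/9⌋ = $10,281. Book value $35,984.
Year 5: ⌊$35,984 × 200%/9⌋ = $7,996. Book value $27,988.
Year 6: ⌊$27,988 × 200%/9⌋ = $6,219. Book value $21,769.
Year 7: ⌊$21,769 × 200%/9⌋ = $4,837. Book value $16,932.
Year 8: ⌊$16,932 × 200%/9⌋ = $3,762. Book value $13,170.

$3,762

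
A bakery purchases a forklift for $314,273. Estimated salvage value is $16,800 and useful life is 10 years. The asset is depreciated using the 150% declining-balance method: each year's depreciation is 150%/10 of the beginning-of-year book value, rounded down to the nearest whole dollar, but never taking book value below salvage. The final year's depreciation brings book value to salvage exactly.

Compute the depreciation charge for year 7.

Depreciable base = $314,273 − $16,800 = $297,473.
Year 1: ⌊$314,273 × 150%/10⌋ = $47,140. Book value $267,133.
Year 2: ⌊$267,133 × 150%/10⌋ = $40,069. Book value $227,064.
Year 3: ⌊$227,064 × 150%/10⌋ = $34,059. Book value $193,005.
Year 4: ⌊$193,005 × 150%/10⌋ = $28,950. Book value $164,055.
Year 5: ⌊$164,055 × 150%/10⌋ = $24,608. Book value $139,447.
Year 6: ⌊$139,447 × 150%/10⌋ = $20,917. Book value $118,530.
Year 7: ⌊$118,530 × 150%/10⌋ = $17,779. Book value $100,751.

$17,779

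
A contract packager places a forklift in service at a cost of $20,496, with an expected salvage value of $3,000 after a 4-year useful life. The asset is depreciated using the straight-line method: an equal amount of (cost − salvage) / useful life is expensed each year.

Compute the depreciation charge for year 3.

$4,374

Depreciable base = $20,496 − $3,000 = $17,496.
Annual expense = $17,496 / 4 = $4,374.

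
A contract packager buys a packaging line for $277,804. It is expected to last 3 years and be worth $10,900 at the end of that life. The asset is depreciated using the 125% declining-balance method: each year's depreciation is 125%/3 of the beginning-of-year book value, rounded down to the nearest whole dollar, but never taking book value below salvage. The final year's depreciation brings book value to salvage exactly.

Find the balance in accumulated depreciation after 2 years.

Depreciable base = $277,804 − $10,900 = $266,904.
Year 1: ⌊$277,804 × 125%/3⌋ = $115,751. Book value $162,053.
Year 2: ⌊$162,053 × 125%/3⌋ = $67,522. Book value $94,531.
Accumulated through year 2 = $277,804 − $94,531 = $183,273.

$183,273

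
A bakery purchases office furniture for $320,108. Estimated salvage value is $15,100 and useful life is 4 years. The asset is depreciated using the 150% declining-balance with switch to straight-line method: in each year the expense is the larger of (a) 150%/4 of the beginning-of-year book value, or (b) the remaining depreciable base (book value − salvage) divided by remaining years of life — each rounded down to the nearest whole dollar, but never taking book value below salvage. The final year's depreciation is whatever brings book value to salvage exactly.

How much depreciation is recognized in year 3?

$54,971

Depreciable base = $320,108 − $15,100 = $305,008.
Year 1: DB = ⌊$320,108 × 150%/4⌋ = $120,040; SL = ⌊$305,008/4⌋ = $76,252 → take DB $120,040. Book value $200,068.
Year 2: DB = ⌊$200,068 × 150%/4⌋ = $75,025; SL = ⌊$184,968/3⌋ = $61,656 → take DB $75,025. Book value $125,043.
Year 3: DB = ⌊$125,043 × 150%/4⌋ = $46,891; SL = ⌊$109,943/2⌋ = $54,971 → take SL $54,971. Book value $70,072.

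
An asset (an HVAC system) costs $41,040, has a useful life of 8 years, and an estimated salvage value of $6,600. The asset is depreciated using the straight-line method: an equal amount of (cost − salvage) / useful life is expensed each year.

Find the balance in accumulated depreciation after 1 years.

Depreciable base = $41,040 − $6,600 = $34,440.
Annual expense = $34,440 / 8 = $4,305.
End of year 1: book value $36,735.
Accumulated through year 1 = $41,040 − $36,735 = $4,305.

$4,305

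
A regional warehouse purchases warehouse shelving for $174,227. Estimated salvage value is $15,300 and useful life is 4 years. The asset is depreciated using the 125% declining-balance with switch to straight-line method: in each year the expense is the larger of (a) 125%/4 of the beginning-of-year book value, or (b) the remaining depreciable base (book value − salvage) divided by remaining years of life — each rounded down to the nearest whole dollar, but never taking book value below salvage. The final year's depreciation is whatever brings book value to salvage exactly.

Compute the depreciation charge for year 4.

Depreciable base = $174,227 − $15,300 = $158,927.
Year 1: DB = ⌊$174,227 × 125%/4⌋ = $54,445; SL = ⌊$158,927/4⌋ = $39,731 → take DB $54,445. Book value $119,782.
Year 2: DB = ⌊$119,782 × 125%/4⌋ = $37,431; SL = ⌊$104,482/3⌋ = $34,827 → take DB $37,431. Book value $82,351.
Year 3: DB = ⌊$82,351 × 125%/4⌋ = $25,734; SL = ⌊$67,051/2⌋ = $33,525 → take SL $33,525. Book value $48,826.
Year 4 (final): $48,826 − $15,300 = $33,526. Book value $15,300.

$33,526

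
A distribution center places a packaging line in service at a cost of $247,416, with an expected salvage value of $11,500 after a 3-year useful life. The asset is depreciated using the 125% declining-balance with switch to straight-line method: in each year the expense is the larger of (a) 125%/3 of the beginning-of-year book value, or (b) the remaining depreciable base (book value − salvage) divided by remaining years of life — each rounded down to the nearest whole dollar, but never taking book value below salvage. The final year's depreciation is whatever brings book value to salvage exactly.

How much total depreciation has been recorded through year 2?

$169,503

Depreciable base = $247,416 − $11,500 = $235,916.
Year 1: DB = ⌊$247,416 × 125%/3⌋ = $103,090; SL = ⌊$235,916/3⌋ = $78,638 → take DB $103,090. Book value $144,326.
Year 2: DB = ⌊$144,326 × 125%/3⌋ = $60,135; SL = ⌊$132,826/2⌋ = $66,413 → take SL $66,413. Book value $77,913.
Accumulated through year 2 = $247,416 − $77,913 = $169,503.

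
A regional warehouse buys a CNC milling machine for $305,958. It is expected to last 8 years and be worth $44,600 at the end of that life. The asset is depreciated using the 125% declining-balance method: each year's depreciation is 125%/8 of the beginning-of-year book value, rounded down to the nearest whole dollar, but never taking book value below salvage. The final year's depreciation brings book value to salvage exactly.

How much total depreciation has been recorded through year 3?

Depreciable base = $305,958 − $44,600 = $261,358.
Year 1: ⌊$305,958 × 125%/8⌋ = $47,805. Book value $258,153.
Year 2: ⌊$258,153 × 125%/8⌋ = $40,336. Book value $217,817.
Year 3: ⌊$217,817 × 125%/8⌋ = $34,033. Book value $183,784.
Accumulated through year 3 = $305,958 − $183,784 = $122,174.

$122,174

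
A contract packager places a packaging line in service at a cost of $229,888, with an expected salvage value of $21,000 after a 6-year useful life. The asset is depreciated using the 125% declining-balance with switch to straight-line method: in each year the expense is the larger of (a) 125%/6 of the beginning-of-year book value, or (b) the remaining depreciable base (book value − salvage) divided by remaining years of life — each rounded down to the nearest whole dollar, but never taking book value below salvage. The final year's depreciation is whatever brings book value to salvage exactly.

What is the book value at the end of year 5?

$51,770

Depreciable base = $229,888 − $21,000 = $208,888.
Year 1: DB = ⌊$229,888 × 125%/6⌋ = $47,893; SL = ⌊$208,888/6⌋ = $34,814 → take DB $47,893. Book value $181,995.
Year 2: DB = ⌊$181,995 × 125%/6⌋ = $37,915; SL = ⌊$160,995/5⌋ = $32,199 → take DB $37,915. Book value $144,080.
Year 3: DB = ⌊$144,080 × 125%/6⌋ = $30,016; SL = ⌊$123,080/4⌋ = $30,770 → take SL $30,770. Book value $113,310.
Year 4: DB = ⌊$113,310 × 125%/6⌋ = $23,606; SL = ⌊$92,310/3⌋ = $30,770 → take SL $30,770. Book value $82,540.
Year 5: DB = ⌊$82,540 × 125%/6⌋ = $17,195; SL = ⌊$61,540/2⌋ = $30,770 → take SL $30,770. Book value $51,770.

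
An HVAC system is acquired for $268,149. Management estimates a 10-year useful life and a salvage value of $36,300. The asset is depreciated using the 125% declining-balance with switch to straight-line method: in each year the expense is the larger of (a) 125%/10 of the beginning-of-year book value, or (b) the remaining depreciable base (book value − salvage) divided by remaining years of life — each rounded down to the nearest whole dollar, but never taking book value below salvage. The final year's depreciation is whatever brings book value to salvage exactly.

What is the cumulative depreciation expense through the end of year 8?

$191,553

Depreciable base = $268,149 − $36,300 = $231,849.
Year 1: DB = ⌊$268,149 × 125%/10⌋ = $33,518; SL = ⌊$231,849/10⌋ = $23,184 → take DB $33,518. Book value $234,631.
Year 2: DB = ⌊$234,631 × 125%/10⌋ = $29,328; SL = ⌊$198,331/9⌋ = $22,036 → take DB $29,328. Book value $205,303.
Year 3: DB = ⌊$205,303 × 125%/10⌋ = $25,662; SL = ⌊$169,003/8⌋ = $21,125 → take DB $25,662. Book value $179,641.
Year 4: DB = ⌊$179,641 × 125%/10⌋ = $22,455; SL = ⌊$143,341/7⌋ = $20,477 → take DB $22,455. Book value $157,186.
Year 5: DB = ⌊$157,186 × 125%/10⌋ = $19,648; SL = ⌊$120,886/6⌋ = $20,147 → take SL $20,147. Book value $137,039.
Year 6: DB = ⌊$137,039 × 125%/10⌋ = $17,129; SL = ⌊$100,739/5⌋ = $20,147 → take SL $20,147. Book value $116,892.
Year 7: DB = ⌊$116,892 × 125%/10⌋ = $14,611; SL = ⌊$80,592/4⌋ = $20,148 → take SL $20,148. Book value $96,744.
Year 8: DB = ⌊$96,744 × 125%/10⌋ = $12,093; SL = ⌊$60,444/3⌋ = $20,148 → take SL $20,148. Book value $76,596.
Accumulated through year 8 = $268,149 − $76,596 = $191,553.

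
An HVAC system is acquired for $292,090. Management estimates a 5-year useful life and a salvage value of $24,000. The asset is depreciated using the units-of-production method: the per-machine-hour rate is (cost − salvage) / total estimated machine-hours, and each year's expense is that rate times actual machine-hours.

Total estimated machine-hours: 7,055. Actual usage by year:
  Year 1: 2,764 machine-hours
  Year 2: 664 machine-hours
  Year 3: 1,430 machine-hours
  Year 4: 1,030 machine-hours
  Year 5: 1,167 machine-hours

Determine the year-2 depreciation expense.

$25,232

Depreciable base = $292,090 − $24,000 = $268,090.
Rate = $268,090 / 7,055 machine-hours = $38 per machine-hour.
Year 1: 2,764 × $38 = $105,032. Book value $187,058.
Year 2: 664 × $38 = $25,232. Book value $161,826.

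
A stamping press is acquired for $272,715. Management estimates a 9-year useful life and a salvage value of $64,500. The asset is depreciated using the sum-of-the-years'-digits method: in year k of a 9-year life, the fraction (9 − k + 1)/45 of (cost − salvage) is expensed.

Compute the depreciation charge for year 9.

$4,627

Depreciable base = $272,715 − $64,500 = $208,215.
Sum of the years' digits = 9+8+7+6+5+4+3+2+1 = 45.
Year 1: $208,215 × 9/45 = $41,643. Book value $231,072.
Year 2: $208,215 × 8/45 = $37,016. Book value $194,056.
Year 3: $208,215 × 7/45 = $32,389. Book value $161,667.
Year 4: $208,215 × 6/45 = $27,762. Book value $133,905.
Year 5: $208,215 × 5/45 = $23,135. Book value $110,770.
Year 6: $208,215 × 4/45 = $18,508. Book value $92,262.
Year 7: $208,215 × 3/45 = $13,881. Book value $78,381.
Year 8: $208,215 × 2/45 = $9,254. Book value $69,127.
Year 9: $208,215 × 1/45 = $4,627. Book value $64,500.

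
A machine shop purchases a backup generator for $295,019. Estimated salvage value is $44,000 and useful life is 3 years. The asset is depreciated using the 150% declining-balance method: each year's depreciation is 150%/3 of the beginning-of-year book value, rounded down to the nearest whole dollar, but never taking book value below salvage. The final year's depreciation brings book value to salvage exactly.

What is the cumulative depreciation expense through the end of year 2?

Depreciable base = $295,019 − $44,000 = $251,019.
Year 1: ⌊$295,019 × 150%/3⌋ = $147,509. Book value $147,510.
Year 2: ⌊$147,510 × 150%/3⌋ = $73,755. Book value $73,755.
Accumulated through year 2 = $295,019 − $73,755 = $221,264.

$221,264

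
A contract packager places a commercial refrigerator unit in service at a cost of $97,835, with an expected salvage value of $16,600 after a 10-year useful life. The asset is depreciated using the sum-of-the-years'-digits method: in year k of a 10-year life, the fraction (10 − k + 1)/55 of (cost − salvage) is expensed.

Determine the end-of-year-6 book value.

Depreciable base = $97,835 − $16,600 = $81,235.
Sum of the years' digits = 10+9+8+7+6+5+4+3+2+1 = 55.
Year 1: $81,235 × 10/55 = $14,770. Book value $83,065.
Year 2: $81,235 × 9/55 = $13,293. Book value $69,772.
Year 3: $81,235 × 8/55 = $11,816. Book value $57,956.
Year 4: $81,235 × 7/55 = $10,339. Book value $47,617.
Year 5: $81,235 × 6/55 = $8,862. Book value $38,755.
Year 6: $81,235 × 5/55 = $7,385. Book value $31,370.

$31,370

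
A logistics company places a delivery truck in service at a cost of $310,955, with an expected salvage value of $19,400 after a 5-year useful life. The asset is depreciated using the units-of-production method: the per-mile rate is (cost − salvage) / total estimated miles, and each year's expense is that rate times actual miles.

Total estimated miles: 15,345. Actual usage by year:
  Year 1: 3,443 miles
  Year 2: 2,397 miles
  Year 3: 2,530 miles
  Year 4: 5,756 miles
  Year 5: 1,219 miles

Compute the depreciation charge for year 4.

Depreciable base = $310,955 − $19,400 = $291,555.
Rate = $291,555 / 15,345 miles = $19 per mile.
Year 1: 3,443 × $19 = $65,417. Book value $245,538.
Year 2: 2,397 × $19 = $45,543. Book value $199,995.
Year 3: 2,530 × $19 = $48,070. Book value $151,925.
Year 4: 5,756 × $19 = $109,364. Book value $42,561.

$109,364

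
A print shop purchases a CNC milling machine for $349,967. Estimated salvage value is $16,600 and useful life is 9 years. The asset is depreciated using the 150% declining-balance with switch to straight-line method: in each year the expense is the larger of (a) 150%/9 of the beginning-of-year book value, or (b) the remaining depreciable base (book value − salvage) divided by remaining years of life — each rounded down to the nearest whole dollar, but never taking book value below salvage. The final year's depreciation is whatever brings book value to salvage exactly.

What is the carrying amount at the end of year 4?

Depreciable base = $349,967 − $16,600 = $333,367.
Year 1: DB = ⌊$349,967 × 150%/9⌋ = $58,327; SL = ⌊$333,367/9⌋ = $37,040 → take DB $58,327. Book value $291,640.
Year 2: DB = ⌊$291,640 × 150%/9⌋ = $48,606; SL = ⌊$275,040/8⌋ = $34,380 → take DB $48,606. Book value $243,034.
Year 3: DB = ⌊$243,034 × 150%/9⌋ = $40,505; SL = ⌊$226,434/7⌋ = $32,347 → take DB $40,505. Book value $202,529.
Year 4: DB = ⌊$202,529 × 150%/9⌋ = $33,754; SL = ⌊$185,929/6⌋ = $30,988 → take DB $33,754. Book value $168,775.

$168,775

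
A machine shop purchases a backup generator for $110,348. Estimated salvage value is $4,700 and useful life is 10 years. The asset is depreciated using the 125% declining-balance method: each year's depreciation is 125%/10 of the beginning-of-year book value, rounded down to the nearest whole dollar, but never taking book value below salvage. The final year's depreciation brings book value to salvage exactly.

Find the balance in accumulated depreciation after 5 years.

Depreciable base = $110,348 − $4,700 = $105,648.
Year 1: ⌊$110,348 × 125%/10⌋ = $13,793. Book value $96,555.
Year 2: ⌊$96,555 × 125%/10⌋ = $12,069. Book value $84,486.
Year 3: ⌊$84,486 × 125%/10⌋ = $10,560. Book value $73,926.
Year 4: ⌊$73,926 × 125%/10⌋ = $9,240. Book value $64,686.
Year 5: ⌊$64,686 × 125%/10⌋ = $8,085. Book value $56,601.
Accumulated through year 5 = $110,348 − $56,601 = $53,747.

$53,747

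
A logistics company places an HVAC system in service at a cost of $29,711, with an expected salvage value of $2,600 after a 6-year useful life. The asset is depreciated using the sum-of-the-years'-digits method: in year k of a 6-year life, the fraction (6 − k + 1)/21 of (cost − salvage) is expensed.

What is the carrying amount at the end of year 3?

$10,346

Depreciable base = $29,711 − $2,600 = $27,111.
Sum of the years' digits = 6+5+4+3+2+1 = 21.
Year 1: $27,111 × 6/21 = $7,746. Book value $21,965.
Year 2: $27,111 × 5/21 = $6,455. Book value $15,510.
Year 3: $27,111 × 4/21 = $5,164. Book value $10,346.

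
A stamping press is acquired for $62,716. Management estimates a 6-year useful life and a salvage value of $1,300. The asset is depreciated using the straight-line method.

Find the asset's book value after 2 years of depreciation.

Depreciable base = $62,716 − $1,300 = $61,416.
Annual expense = $61,416 / 6 = $10,236.
End of year 1: book value $52,480.
End of year 2: book value $42,244.

$42,244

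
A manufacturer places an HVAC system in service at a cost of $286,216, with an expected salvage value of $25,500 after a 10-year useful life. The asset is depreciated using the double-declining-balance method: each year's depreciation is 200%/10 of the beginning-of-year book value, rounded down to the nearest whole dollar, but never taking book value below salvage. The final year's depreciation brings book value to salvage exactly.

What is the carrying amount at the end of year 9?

Depreciable base = $286,216 − $25,500 = $260,716.
Year 1: ⌊$286,216 × 200%/10⌋ = $57,243. Book value $228,973.
Year 2: ⌊$228,973 × 200%/10⌋ = $45,794. Book value $183,179.
Year 3: ⌊$183,179 × 200%/10⌋ = $36,635. Book value $146,544.
Year 4: ⌊$146,544 × 200%/10⌋ = $29,308. Book value $117,236.
Year 5: ⌊$117,236 × 200%/10⌋ = $23,447. Book value $93,789.
Year 6: ⌊$93,789 × 200%/10⌋ = $18,757. Book value $75,032.
Year 7: ⌊$75,032 × 200%/10⌋ = $15,006. Book value $60,026.
Year 8: ⌊$60,026 × 200%/10⌋ = $12,005. Book value $48,021.
Year 9: ⌊$48,021 × 200%/10⌋ = $9,604. Book value $38,417.

$38,417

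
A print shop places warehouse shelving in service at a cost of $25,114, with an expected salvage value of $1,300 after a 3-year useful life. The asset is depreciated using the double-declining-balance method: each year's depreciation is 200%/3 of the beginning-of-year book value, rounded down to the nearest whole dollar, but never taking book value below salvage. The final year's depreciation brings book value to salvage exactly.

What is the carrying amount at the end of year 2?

$2,791

Depreciable base = $25,114 − $1,300 = $23,814.
Year 1: ⌊$25,114 × 200%/3⌋ = $16,742. Book value $8,372.
Year 2: ⌊$8,372 × 200%/3⌋ = $5,581. Book value $2,791.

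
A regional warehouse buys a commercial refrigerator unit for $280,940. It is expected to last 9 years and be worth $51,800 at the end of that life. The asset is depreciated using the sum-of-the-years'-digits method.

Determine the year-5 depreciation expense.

Depreciable base = $280,940 − $51,800 = $229,140.
Sum of the years' digits = 9+8+7+6+5+4+3+2+1 = 45.
Year 1: $229,140 × 9/45 = $45,828. Book value $235,112.
Year 2: $229,140 × 8/45 = $40,736. Book value $194,376.
Year 3: $229,140 × 7/45 = $35,644. Book value $158,732.
Year 4: $229,140 × 6/45 = $30,552. Book value $128,180.
Year 5: $229,140 × 5/45 = $25,460. Book value $102,720.

$25,460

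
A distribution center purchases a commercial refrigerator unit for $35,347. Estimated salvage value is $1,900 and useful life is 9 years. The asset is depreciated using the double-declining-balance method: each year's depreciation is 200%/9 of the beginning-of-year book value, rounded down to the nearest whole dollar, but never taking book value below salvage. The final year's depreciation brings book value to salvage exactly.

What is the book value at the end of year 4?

Depreciable base = $35,347 − $1,900 = $33,447.
Year 1: ⌊$35,347 × 200%/9⌋ = $7,854. Book value $27,493.
Year 2: ⌊$27,493 × 200%/9⌋ = $6,109. Book value $21,384.
Year 3: ⌊$21,384 × 200%/9⌋ = $4,752. Book value $16,632.
Year 4: ⌊$16,632 × 200%/9⌋ = $3,696. Book value $12,936.

$12,936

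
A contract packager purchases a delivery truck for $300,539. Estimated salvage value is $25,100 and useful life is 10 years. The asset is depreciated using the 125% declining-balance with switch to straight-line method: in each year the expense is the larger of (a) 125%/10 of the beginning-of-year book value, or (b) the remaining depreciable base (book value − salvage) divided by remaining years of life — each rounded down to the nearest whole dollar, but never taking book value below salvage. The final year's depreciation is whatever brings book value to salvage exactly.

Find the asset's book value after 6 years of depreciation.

$125,808

Depreciable base = $300,539 − $25,100 = $275,439.
Year 1: DB = ⌊$300,539 × 125%/10⌋ = $37,567; SL = ⌊$275,439/10⌋ = $27,543 → take DB $37,567. Book value $262,972.
Year 2: DB = ⌊$262,972 × 125%/10⌋ = $32,871; SL = ⌊$237,872/9⌋ = $26,430 → take DB $32,871. Book value $230,101.
Year 3: DB = ⌊$230,101 × 125%/10⌋ = $28,762; SL = ⌊$205,001/8⌋ = $25,625 → take DB $28,762. Book value $201,339.
Year 4: DB = ⌊$201,339 × 125%/10⌋ = $25,167; SL = ⌊$176,239/7⌋ = $25,177 → take SL $25,177. Book value $176,162.
Year 5: DB = ⌊$176,162 × 125%/10⌋ = $22,020; SL = ⌊$151,062/6⌋ = $25,177 → take SL $25,177. Book value $150,985.
Year 6: DB = ⌊$150,985 × 125%/10⌋ = $18,873; SL = ⌊$125,885/5⌋ = $25,177 → take SL $25,177. Book value $125,808.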